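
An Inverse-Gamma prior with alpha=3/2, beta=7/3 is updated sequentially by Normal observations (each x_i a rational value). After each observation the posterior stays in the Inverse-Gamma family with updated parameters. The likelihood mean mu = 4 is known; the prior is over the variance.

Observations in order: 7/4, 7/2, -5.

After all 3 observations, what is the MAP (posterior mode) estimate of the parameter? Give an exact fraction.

obs 1: x=7/4 → posterior Inverse-Gamma(2, 467/96)
obs 2: x=7/2 → posterior Inverse-Gamma(5/2, 479/96)
obs 3: x=-5 → posterior Inverse-Gamma(3, 4367/96)

4367/384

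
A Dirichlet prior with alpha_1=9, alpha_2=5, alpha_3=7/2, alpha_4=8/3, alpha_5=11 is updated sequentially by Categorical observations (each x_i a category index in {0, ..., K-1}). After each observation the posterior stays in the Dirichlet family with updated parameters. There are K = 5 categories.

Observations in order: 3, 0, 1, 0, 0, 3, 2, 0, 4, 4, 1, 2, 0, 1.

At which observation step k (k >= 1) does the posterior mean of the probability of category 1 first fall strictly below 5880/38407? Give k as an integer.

obs 1: x=3 → posterior Dirichlet(9, 5, 7/2, 11/3, 11)
obs 2: x=0 → posterior Dirichlet(10, 5, 7/2, 11/3, 11)
obs 3: x=1 → posterior Dirichlet(10, 6, 7/2, 11/3, 11)
obs 4: x=0 → posterior Dirichlet(11, 6, 7/2, 11/3, 11)
obs 5: x=0 → posterior Dirichlet(12, 6, 7/2, 11/3, 11)
obs 6: x=3 → posterior Dirichlet(12, 6, 7/2, 14/3, 11)
obs 7: x=2 → posterior Dirichlet(12, 6, 9/2, 14/3, 11)
obs 8: x=0 → posterior Dirichlet(13, 6, 9/2, 14/3, 11)
obs 9: x=4 → posterior Dirichlet(13, 6, 9/2, 14/3, 12)
obs 10: x=4 → posterior Dirichlet(13, 6, 9/2, 14/3, 13)
obs 11: x=1 → posterior Dirichlet(13, 7, 9/2, 14/3, 13)
obs 12: x=2 → posterior Dirichlet(13, 7, 11/2, 14/3, 13)
obs 13: x=0 → posterior Dirichlet(14, 7, 11/2, 14/3, 13)
obs 14: x=1 → posterior Dirichlet(14, 8, 11/2, 14/3, 13)

k = 2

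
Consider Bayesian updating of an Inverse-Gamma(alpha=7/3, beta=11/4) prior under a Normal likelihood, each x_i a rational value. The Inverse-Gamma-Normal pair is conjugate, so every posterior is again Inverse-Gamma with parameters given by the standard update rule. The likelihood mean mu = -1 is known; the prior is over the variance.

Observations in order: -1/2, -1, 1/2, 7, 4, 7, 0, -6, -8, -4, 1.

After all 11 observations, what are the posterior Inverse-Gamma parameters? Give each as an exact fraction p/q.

alpha=47/6, beta=249/2

obs 1: x=-1/2 → posterior Inverse-Gamma(17/6, 23/8)
obs 2: x=-1 → posterior Inverse-Gamma(10/3, 23/8)
obs 3: x=1/2 → posterior Inverse-Gamma(23/6, 4)
obs 4: x=7 → posterior Inverse-Gamma(13/3, 36)
obs 5: x=4 → posterior Inverse-Gamma(29/6, 97/2)
obs 6: x=7 → posterior Inverse-Gamma(16/3, 161/2)
obs 7: x=0 → posterior Inverse-Gamma(35/6, 81)
obs 8: x=-6 → posterior Inverse-Gamma(19/3, 187/2)
obs 9: x=-8 → posterior Inverse-Gamma(41/6, 118)
obs 10: x=-4 → posterior Inverse-Gamma(22/3, 245/2)
obs 11: x=1 → posterior Inverse-Gamma(47/6, 249/2)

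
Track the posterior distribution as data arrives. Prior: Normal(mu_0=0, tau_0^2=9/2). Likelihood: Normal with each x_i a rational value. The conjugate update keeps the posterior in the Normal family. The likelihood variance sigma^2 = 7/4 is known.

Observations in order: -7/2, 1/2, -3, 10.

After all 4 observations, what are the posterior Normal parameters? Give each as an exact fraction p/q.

obs 1: x=-7/2 → posterior Normal(-63/25, 63/50)
obs 2: x=1/2 → posterior Normal(-54/43, 63/86)
obs 3: x=-3 → posterior Normal(-108/61, 63/122)
obs 4: x=10 → posterior Normal(72/79, 63/158)

mu_0=72/79, tau_0^2=63/158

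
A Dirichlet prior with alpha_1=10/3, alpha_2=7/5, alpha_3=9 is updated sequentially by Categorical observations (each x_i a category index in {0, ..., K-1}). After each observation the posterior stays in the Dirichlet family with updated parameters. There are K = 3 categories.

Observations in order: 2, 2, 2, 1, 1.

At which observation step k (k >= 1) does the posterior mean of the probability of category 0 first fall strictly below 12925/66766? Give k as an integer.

obs 1: x=2 → posterior Dirichlet(10/3, 7/5, 10)
obs 2: x=2 → posterior Dirichlet(10/3, 7/5, 11)
obs 3: x=2 → posterior Dirichlet(10/3, 7/5, 12)
obs 4: x=1 → posterior Dirichlet(10/3, 12/5, 12)
obs 5: x=1 → posterior Dirichlet(10/3, 17/5, 12)

k = 4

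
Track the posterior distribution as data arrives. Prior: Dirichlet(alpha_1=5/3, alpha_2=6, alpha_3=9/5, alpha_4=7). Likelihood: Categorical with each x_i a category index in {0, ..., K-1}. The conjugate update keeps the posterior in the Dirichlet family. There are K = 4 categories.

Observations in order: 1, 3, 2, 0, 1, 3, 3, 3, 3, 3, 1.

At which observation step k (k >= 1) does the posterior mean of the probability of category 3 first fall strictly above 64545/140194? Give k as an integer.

k = 9

obs 1: x=1 → posterior Dirichlet(5/3, 7, 9/5, 7)
obs 2: x=3 → posterior Dirichlet(5/3, 7, 9/5, 8)
obs 3: x=2 → posterior Dirichlet(5/3, 7, 14/5, 8)
obs 4: x=0 → posterior Dirichlet(8/3, 7, 14/5, 8)
obs 5: x=1 → posterior Dirichlet(8/3, 8, 14/5, 8)
obs 6: x=3 → posterior Dirichlet(8/3, 8, 14/5, 9)
obs 7: x=3 → posterior Dirichlet(8/3, 8, 14/5, 10)
obs 8: x=3 → posterior Dirichlet(8/3, 8, 14/5, 11)
obs 9: x=3 → posterior Dirichlet(8/3, 8, 14/5, 12)
obs 10: x=3 → posterior Dirichlet(8/3, 8, 14/5, 13)
obs 11: x=1 → posterior Dirichlet(8/3, 9, 14/5, 13)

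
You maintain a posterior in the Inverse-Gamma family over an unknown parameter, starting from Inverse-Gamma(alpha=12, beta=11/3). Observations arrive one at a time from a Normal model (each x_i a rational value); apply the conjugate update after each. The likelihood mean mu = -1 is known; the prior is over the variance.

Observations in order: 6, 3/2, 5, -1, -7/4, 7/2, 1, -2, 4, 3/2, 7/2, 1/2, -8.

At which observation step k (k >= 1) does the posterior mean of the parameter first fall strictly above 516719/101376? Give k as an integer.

k = 11

obs 1: x=6 → posterior Inverse-Gamma(25/2, 169/6)
obs 2: x=3/2 → posterior Inverse-Gamma(13, 751/24)
obs 3: x=5 → posterior Inverse-Gamma(27/2, 1183/24)
obs 4: x=-1 → posterior Inverse-Gamma(14, 1183/24)
obs 5: x=-7/4 → posterior Inverse-Gamma(29/2, 4759/96)
obs 6: x=7/2 → posterior Inverse-Gamma(15, 5731/96)
obs 7: x=1 → posterior Inverse-Gamma(31/2, 5923/96)
obs 8: x=-2 → posterior Inverse-Gamma(16, 5971/96)
obs 9: x=4 → posterior Inverse-Gamma(33/2, 7171/96)
obs 10: x=3/2 → posterior Inverse-Gamma(17, 7471/96)
obs 11: x=7/2 → posterior Inverse-Gamma(35/2, 8443/96)
obs 12: x=1/2 → posterior Inverse-Gamma(18, 8551/96)
obs 13: x=-8 → posterior Inverse-Gamma(37/2, 10903/96)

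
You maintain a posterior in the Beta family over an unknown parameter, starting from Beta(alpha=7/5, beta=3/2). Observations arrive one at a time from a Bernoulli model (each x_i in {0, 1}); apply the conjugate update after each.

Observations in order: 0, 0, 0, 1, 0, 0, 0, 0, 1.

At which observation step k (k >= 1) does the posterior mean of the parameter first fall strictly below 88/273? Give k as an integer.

k = 2

obs 1: x=0 → posterior Beta(7/5, 5/2)
obs 2: x=0 → posterior Beta(7/5, 7/2)
obs 3: x=0 → posterior Beta(7/5, 9/2)
obs 4: x=1 → posterior Beta(12/5, 9/2)
obs 5: x=0 → posterior Beta(12/5, 11/2)
obs 6: x=0 → posterior Beta(12/5, 13/2)
obs 7: x=0 → posterior Beta(12/5, 15/2)
obs 8: x=0 → posterior Beta(12/5, 17/2)
obs 9: x=1 → posterior Beta(17/5, 17/2)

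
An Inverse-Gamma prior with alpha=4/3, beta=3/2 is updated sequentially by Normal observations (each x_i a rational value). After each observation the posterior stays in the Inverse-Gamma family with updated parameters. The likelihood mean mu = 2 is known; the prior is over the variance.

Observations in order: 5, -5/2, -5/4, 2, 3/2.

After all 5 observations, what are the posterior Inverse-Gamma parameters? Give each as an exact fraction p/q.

obs 1: x=5 → posterior Inverse-Gamma(11/6, 6)
obs 2: x=-5/2 → posterior Inverse-Gamma(7/3, 129/8)
obs 3: x=-5/4 → posterior Inverse-Gamma(17/6, 685/32)
obs 4: x=2 → posterior Inverse-Gamma(10/3, 685/32)
obs 5: x=3/2 → posterior Inverse-Gamma(23/6, 689/32)

alpha=23/6, beta=689/32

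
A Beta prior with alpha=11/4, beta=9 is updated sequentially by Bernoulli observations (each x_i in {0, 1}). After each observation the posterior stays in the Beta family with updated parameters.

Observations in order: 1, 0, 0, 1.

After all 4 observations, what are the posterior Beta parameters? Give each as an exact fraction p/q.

alpha=19/4, beta=11

obs 1: x=1 → posterior Beta(15/4, 9)
obs 2: x=0 → posterior Beta(15/4, 10)
obs 3: x=0 → posterior Beta(15/4, 11)
obs 4: x=1 → posterior Beta(19/4, 11)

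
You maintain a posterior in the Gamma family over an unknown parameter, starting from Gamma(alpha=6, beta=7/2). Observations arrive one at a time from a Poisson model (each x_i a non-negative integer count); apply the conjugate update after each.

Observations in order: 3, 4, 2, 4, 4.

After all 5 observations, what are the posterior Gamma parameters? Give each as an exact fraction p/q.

alpha=23, beta=17/2

obs 1: x=3 → posterior Gamma(9, 9/2)
obs 2: x=4 → posterior Gamma(13, 11/2)
obs 3: x=2 → posterior Gamma(15, 13/2)
obs 4: x=4 → posterior Gamma(19, 15/2)
obs 5: x=4 → posterior Gamma(23, 17/2)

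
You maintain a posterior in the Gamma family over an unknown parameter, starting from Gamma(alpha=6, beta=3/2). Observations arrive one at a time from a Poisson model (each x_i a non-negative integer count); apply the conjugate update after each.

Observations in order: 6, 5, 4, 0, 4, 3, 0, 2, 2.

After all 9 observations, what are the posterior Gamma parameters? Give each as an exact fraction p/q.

obs 1: x=6 → posterior Gamma(12, 5/2)
obs 2: x=5 → posterior Gamma(17, 7/2)
obs 3: x=4 → posterior Gamma(21, 9/2)
obs 4: x=0 → posterior Gamma(21, 11/2)
obs 5: x=4 → posterior Gamma(25, 13/2)
obs 6: x=3 → posterior Gamma(28, 15/2)
obs 7: x=0 → posterior Gamma(28, 17/2)
obs 8: x=2 → posterior Gamma(30, 19/2)
obs 9: x=2 → posterior Gamma(32, 21/2)

alpha=32, beta=21/2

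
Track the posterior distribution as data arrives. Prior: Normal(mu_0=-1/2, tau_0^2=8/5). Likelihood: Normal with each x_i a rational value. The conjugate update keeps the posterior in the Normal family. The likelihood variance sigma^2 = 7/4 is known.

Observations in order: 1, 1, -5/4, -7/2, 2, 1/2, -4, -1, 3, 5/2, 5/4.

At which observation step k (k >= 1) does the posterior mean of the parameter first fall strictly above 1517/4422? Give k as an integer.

obs 1: x=1 → posterior Normal(29/134, 56/67)
obs 2: x=1 → posterior Normal(31/66, 56/99)
obs 3: x=-5/4 → posterior Normal(13/262, 56/131)
obs 4: x=-7/2 → posterior Normal(-211/326, 56/163)
obs 5: x=2 → posterior Normal(-83/390, 56/195)
obs 6: x=1/2 → posterior Normal(-51/454, 56/227)
obs 7: x=-4 → posterior Normal(-307/518, 8/37)
obs 8: x=-1 → posterior Normal(-371/582, 56/291)
obs 9: x=3 → posterior Normal(-179/646, 56/323)
obs 10: x=5/2 → posterior Normal(-19/710, 56/355)
obs 11: x=5/4 → posterior Normal(61/774, 56/387)

k = 2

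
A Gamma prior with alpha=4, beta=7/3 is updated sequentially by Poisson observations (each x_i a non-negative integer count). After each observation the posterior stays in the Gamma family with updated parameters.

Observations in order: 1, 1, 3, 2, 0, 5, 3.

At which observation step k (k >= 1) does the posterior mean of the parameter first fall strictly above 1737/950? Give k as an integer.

k = 6

obs 1: x=1 → posterior Gamma(5, 10/3)
obs 2: x=1 → posterior Gamma(6, 13/3)
obs 3: x=3 → posterior Gamma(9, 16/3)
obs 4: x=2 → posterior Gamma(11, 19/3)
obs 5: x=0 → posterior Gamma(11, 22/3)
obs 6: x=5 → posterior Gamma(16, 25/3)
obs 7: x=3 → posterior Gamma(19, 28/3)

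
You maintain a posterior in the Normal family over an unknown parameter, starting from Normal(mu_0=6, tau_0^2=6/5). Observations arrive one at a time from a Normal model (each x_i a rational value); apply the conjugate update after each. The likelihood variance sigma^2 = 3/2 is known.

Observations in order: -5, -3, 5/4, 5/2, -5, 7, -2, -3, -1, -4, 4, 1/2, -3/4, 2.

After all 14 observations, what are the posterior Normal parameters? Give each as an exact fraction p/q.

obs 1: x=-5 → posterior Normal(10/9, 2/3)
obs 2: x=-3 → posterior Normal(-2/13, 6/13)
obs 3: x=5/4 → posterior Normal(3/17, 6/17)
obs 4: x=5/2 → posterior Normal(13/21, 2/7)
obs 5: x=-5 → posterior Normal(-7/25, 6/25)
obs 6: x=7 → posterior Normal(21/29, 6/29)
obs 7: x=-2 → posterior Normal(13/33, 2/11)
obs 8: x=-3 → posterior Normal(1/37, 6/37)
obs 9: x=-1 → posterior Normal(-3/41, 6/41)
obs 10: x=-4 → posterior Normal(-19/45, 2/15)
obs 11: x=4 → posterior Normal(-3/49, 6/49)
obs 12: x=1/2 → posterior Normal(-1/53, 6/53)
obs 13: x=-3/4 → posterior Normal(-4/57, 2/19)
obs 14: x=2 → posterior Normal(4/61, 6/61)

mu_0=4/61, tau_0^2=6/61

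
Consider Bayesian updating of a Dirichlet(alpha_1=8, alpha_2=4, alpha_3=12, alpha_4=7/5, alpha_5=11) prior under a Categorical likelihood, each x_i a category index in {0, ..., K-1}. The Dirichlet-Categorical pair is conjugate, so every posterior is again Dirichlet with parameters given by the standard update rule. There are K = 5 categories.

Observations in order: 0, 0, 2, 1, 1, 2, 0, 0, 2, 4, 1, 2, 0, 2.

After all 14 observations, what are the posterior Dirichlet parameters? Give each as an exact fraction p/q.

obs 1: x=0 → posterior Dirichlet(9, 4, 12, 7/5, 11)
obs 2: x=0 → posterior Dirichlet(10, 4, 12, 7/5, 11)
obs 3: x=2 → posterior Dirichlet(10, 4, 13, 7/5, 11)
obs 4: x=1 → posterior Dirichlet(10, 5, 13, 7/5, 11)
obs 5: x=1 → posterior Dirichlet(10, 6, 13, 7/5, 11)
obs 6: x=2 → posterior Dirichlet(10, 6, 14, 7/5, 11)
obs 7: x=0 → posterior Dirichlet(11, 6, 14, 7/5, 11)
obs 8: x=0 → posterior Dirichlet(12, 6, 14, 7/5, 11)
obs 9: x=2 → posterior Dirichlet(12, 6, 15, 7/5, 11)
obs 10: x=4 → posterior Dirichlet(12, 6, 15, 7/5, 12)
obs 11: x=1 → posterior Dirichlet(12, 7, 15, 7/5, 12)
obs 12: x=2 → posterior Dirichlet(12, 7, 16, 7/5, 12)
obs 13: x=0 → posterior Dirichlet(13, 7, 16, 7/5, 12)
obs 14: x=2 → posterior Dirichlet(13, 7, 17, 7/5, 12)

alpha_1=13, alpha_2=7, alpha_3=17, alpha_4=7/5, alpha_5=12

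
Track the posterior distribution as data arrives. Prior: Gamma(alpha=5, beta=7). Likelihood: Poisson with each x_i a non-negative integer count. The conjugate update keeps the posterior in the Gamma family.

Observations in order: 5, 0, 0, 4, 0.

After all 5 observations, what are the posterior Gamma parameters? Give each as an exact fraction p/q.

alpha=14, beta=12

obs 1: x=5 → posterior Gamma(10, 8)
obs 2: x=0 → posterior Gamma(10, 9)
obs 3: x=0 → posterior Gamma(10, 10)
obs 4: x=4 → posterior Gamma(14, 11)
obs 5: x=0 → posterior Gamma(14, 12)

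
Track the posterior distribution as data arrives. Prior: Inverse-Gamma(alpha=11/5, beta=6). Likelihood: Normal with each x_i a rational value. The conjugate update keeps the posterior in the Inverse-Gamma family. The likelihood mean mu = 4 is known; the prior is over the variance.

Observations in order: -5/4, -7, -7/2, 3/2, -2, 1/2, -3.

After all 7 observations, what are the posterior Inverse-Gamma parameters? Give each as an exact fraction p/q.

obs 1: x=-5/4 → posterior Inverse-Gamma(27/10, 633/32)
obs 2: x=-7 → posterior Inverse-Gamma(16/5, 2569/32)
obs 3: x=-7/2 → posterior Inverse-Gamma(37/10, 3469/32)
obs 4: x=3/2 → posterior Inverse-Gamma(21/5, 3569/32)
obs 5: x=-2 → posterior Inverse-Gamma(47/10, 4145/32)
obs 6: x=1/2 → posterior Inverse-Gamma(26/5, 4341/32)
obs 7: x=-3 → posterior Inverse-Gamma(57/10, 5125/32)

alpha=57/10, beta=5125/32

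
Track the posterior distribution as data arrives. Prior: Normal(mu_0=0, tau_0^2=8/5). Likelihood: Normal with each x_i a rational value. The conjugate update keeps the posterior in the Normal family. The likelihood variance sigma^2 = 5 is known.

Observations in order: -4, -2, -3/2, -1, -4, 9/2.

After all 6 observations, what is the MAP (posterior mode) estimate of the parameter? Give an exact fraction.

obs 1: x=-4 → posterior Normal(-32/33, 40/33)
obs 2: x=-2 → posterior Normal(-48/41, 40/41)
obs 3: x=-3/2 → posterior Normal(-60/49, 40/49)
obs 4: x=-1 → posterior Normal(-68/57, 40/57)
obs 5: x=-4 → posterior Normal(-20/13, 8/13)
obs 6: x=9/2 → posterior Normal(-64/73, 40/73)

-64/73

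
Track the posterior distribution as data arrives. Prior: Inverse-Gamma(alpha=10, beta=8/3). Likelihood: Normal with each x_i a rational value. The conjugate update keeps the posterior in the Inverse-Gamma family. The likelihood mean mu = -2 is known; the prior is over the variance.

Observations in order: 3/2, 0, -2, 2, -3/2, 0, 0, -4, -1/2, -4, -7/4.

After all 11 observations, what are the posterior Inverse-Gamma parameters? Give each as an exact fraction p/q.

obs 1: x=3/2 → posterior Inverse-Gamma(21/2, 211/24)
obs 2: x=0 → posterior Inverse-Gamma(11, 259/24)
obs 3: x=-2 → posterior Inverse-Gamma(23/2, 259/24)
obs 4: x=2 → posterior Inverse-Gamma(12, 451/24)
obs 5: x=-3/2 → posterior Inverse-Gamma(25/2, 227/12)
obs 6: x=0 → posterior Inverse-Gamma(13, 251/12)
obs 7: x=0 → posterior Inverse-Gamma(27/2, 275/12)
obs 8: x=-4 → posterior Inverse-Gamma(14, 299/12)
obs 9: x=-1/2 → posterior Inverse-Gamma(29/2, 625/24)
obs 10: x=-4 → posterior Inverse-Gamma(15, 673/24)
obs 11: x=-7/4 → posterior Inverse-Gamma(31/2, 2695/96)

alpha=31/2, beta=2695/96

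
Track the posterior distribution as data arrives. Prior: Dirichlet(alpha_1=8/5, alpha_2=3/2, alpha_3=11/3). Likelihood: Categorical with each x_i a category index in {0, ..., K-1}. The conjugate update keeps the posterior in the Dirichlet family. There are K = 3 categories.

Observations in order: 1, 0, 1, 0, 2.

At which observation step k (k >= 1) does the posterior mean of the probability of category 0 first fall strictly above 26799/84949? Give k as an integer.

obs 1: x=1 → posterior Dirichlet(8/5, 5/2, 11/3)
obs 2: x=0 → posterior Dirichlet(13/5, 5/2, 11/3)
obs 3: x=1 → posterior Dirichlet(13/5, 7/2, 11/3)
obs 4: x=0 → posterior Dirichlet(18/5, 7/2, 11/3)
obs 5: x=2 → posterior Dirichlet(18/5, 7/2, 14/3)

k = 4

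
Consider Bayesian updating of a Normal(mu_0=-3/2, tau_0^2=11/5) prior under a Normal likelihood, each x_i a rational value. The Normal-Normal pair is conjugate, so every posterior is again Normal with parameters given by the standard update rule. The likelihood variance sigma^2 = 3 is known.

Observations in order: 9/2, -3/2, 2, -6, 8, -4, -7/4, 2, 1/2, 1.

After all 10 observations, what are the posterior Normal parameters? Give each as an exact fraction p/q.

mu_0=119/500, tau_0^2=33/125

obs 1: x=9/2 → posterior Normal(27/26, 33/26)
obs 2: x=-3/2 → posterior Normal(21/74, 33/37)
obs 3: x=2 → posterior Normal(65/96, 11/16)
obs 4: x=-6 → posterior Normal(-67/118, 33/59)
obs 5: x=8 → posterior Normal(109/140, 33/70)
obs 6: x=-4 → posterior Normal(7/54, 11/27)
obs 7: x=-7/4 → posterior Normal(-35/368, 33/92)
obs 8: x=2 → posterior Normal(53/412, 33/103)
obs 9: x=1/2 → posterior Normal(25/152, 11/38)
obs 10: x=1 → posterior Normal(119/500, 33/125)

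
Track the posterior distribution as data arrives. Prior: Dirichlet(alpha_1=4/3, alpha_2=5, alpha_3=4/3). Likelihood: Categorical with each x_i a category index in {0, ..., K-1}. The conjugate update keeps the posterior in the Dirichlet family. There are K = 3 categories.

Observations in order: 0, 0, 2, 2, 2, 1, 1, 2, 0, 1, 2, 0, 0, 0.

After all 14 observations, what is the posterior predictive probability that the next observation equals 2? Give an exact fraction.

obs 1: x=0 → posterior Dirichlet(7/3, 5, 4/3)
obs 2: x=0 → posterior Dirichlet(10/3, 5, 4/3)
obs 3: x=2 → posterior Dirichlet(10/3, 5, 7/3)
obs 4: x=2 → posterior Dirichlet(10/3, 5, 10/3)
obs 5: x=2 → posterior Dirichlet(10/3, 5, 13/3)
obs 6: x=1 → posterior Dirichlet(10/3, 6, 13/3)
obs 7: x=1 → posterior Dirichlet(10/3, 7, 13/3)
obs 8: x=2 → posterior Dirichlet(10/3, 7, 16/3)
obs 9: x=0 → posterior Dirichlet(13/3, 7, 16/3)
obs 10: x=1 → posterior Dirichlet(13/3, 8, 16/3)
obs 11: x=2 → posterior Dirichlet(13/3, 8, 19/3)
obs 12: x=0 → posterior Dirichlet(16/3, 8, 19/3)
obs 13: x=0 → posterior Dirichlet(19/3, 8, 19/3)
obs 14: x=0 → posterior Dirichlet(22/3, 8, 19/3)

19/65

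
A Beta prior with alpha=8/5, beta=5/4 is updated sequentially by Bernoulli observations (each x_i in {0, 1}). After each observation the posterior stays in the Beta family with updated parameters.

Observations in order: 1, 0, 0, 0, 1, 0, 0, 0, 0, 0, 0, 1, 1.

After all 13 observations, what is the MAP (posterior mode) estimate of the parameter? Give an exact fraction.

obs 1: x=1 → posterior Beta(13/5, 5/4)
obs 2: x=0 → posterior Beta(13/5, 9/4)
obs 3: x=0 → posterior Beta(13/5, 13/4)
obs 4: x=0 → posterior Beta(13/5, 17/4)
obs 5: x=1 → posterior Beta(18/5, 17/4)
obs 6: x=0 → posterior Beta(18/5, 21/4)
obs 7: x=0 → posterior Beta(18/5, 25/4)
obs 8: x=0 → posterior Beta(18/5, 29/4)
obs 9: x=0 → posterior Beta(18/5, 33/4)
obs 10: x=0 → posterior Beta(18/5, 37/4)
obs 11: x=0 → posterior Beta(18/5, 41/4)
obs 12: x=1 → posterior Beta(23/5, 41/4)
obs 13: x=1 → posterior Beta(28/5, 41/4)

92/277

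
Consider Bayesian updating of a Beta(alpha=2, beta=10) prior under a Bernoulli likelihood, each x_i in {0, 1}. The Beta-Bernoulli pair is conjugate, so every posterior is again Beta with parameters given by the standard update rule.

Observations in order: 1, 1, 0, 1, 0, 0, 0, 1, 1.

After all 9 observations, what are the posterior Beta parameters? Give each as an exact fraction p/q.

obs 1: x=1 → posterior Beta(3, 10)
obs 2: x=1 → posterior Beta(4, 10)
obs 3: x=0 → posterior Beta(4, 11)
obs 4: x=1 → posterior Beta(5, 11)
obs 5: x=0 → posterior Beta(5, 12)
obs 6: x=0 → posterior Beta(5, 13)
obs 7: x=0 → posterior Beta(5, 14)
obs 8: x=1 → posterior Beta(6, 14)
obs 9: x=1 → posterior Beta(7, 14)

alpha=7, beta=14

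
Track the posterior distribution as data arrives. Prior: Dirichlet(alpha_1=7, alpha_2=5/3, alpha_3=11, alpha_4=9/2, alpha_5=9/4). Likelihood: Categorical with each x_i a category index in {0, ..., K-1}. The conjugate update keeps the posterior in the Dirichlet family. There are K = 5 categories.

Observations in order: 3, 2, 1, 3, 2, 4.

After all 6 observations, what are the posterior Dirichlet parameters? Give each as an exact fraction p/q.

alpha_1=7, alpha_2=8/3, alpha_3=13, alpha_4=13/2, alpha_5=13/4

obs 1: x=3 → posterior Dirichlet(7, 5/3, 11, 11/2, 9/4)
obs 2: x=2 → posterior Dirichlet(7, 5/3, 12, 11/2, 9/4)
obs 3: x=1 → posterior Dirichlet(7, 8/3, 12, 11/2, 9/4)
obs 4: x=3 → posterior Dirichlet(7, 8/3, 12, 13/2, 9/4)
obs 5: x=2 → posterior Dirichlet(7, 8/3, 13, 13/2, 9/4)
obs 6: x=4 → posterior Dirichlet(7, 8/3, 13, 13/2, 13/4)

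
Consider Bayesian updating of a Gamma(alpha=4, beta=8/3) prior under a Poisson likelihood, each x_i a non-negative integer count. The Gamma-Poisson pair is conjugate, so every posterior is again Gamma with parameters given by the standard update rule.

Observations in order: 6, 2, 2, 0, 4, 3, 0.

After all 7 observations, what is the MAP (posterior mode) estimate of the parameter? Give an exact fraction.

obs 1: x=6 → posterior Gamma(10, 11/3)
obs 2: x=2 → posterior Gamma(12, 14/3)
obs 3: x=2 → posterior Gamma(14, 17/3)
obs 4: x=0 → posterior Gamma(14, 20/3)
obs 5: x=4 → posterior Gamma(18, 23/3)
obs 6: x=3 → posterior Gamma(21, 26/3)
obs 7: x=0 → posterior Gamma(21, 29/3)

60/29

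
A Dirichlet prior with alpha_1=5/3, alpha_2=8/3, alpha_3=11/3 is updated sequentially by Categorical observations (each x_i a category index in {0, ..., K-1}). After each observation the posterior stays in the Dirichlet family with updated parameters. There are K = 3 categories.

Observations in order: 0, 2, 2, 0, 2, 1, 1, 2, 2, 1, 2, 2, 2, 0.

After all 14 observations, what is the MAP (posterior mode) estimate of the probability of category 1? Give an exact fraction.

obs 1: x=0 → posterior Dirichlet(8/3, 8/3, 11/3)
obs 2: x=2 → posterior Dirichlet(8/3, 8/3, 14/3)
obs 3: x=2 → posterior Dirichlet(8/3, 8/3, 17/3)
obs 4: x=0 → posterior Dirichlet(11/3, 8/3, 17/3)
obs 5: x=2 → posterior Dirichlet(11/3, 8/3, 20/3)
obs 6: x=1 → posterior Dirichlet(11/3, 11/3, 20/3)
obs 7: x=1 → posterior Dirichlet(11/3, 14/3, 20/3)
obs 8: x=2 → posterior Dirichlet(11/3, 14/3, 23/3)
obs 9: x=2 → posterior Dirichlet(11/3, 14/3, 26/3)
obs 10: x=1 → posterior Dirichlet(11/3, 17/3, 26/3)
obs 11: x=2 → posterior Dirichlet(11/3, 17/3, 29/3)
obs 12: x=2 → posterior Dirichlet(11/3, 17/3, 32/3)
obs 13: x=2 → posterior Dirichlet(11/3, 17/3, 35/3)
obs 14: x=0 → posterior Dirichlet(14/3, 17/3, 35/3)

14/57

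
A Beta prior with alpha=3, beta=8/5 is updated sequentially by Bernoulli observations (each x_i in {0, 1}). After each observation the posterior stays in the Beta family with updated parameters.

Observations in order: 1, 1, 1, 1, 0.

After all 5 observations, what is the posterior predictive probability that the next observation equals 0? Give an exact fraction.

obs 1: x=1 → posterior Beta(4, 8/5)
obs 2: x=1 → posterior Beta(5, 8/5)
obs 3: x=1 → posterior Beta(6, 8/5)
obs 4: x=1 → posterior Beta(7, 8/5)
obs 5: x=0 → posterior Beta(7, 13/5)

13/48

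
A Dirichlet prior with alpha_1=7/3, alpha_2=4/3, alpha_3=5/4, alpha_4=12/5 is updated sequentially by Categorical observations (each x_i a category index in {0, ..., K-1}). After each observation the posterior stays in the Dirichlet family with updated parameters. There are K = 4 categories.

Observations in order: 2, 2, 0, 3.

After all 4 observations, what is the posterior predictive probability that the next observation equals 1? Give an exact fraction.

obs 1: x=2 → posterior Dirichlet(7/3, 4/3, 9/4, 12/5)
obs 2: x=2 → posterior Dirichlet(7/3, 4/3, 13/4, 12/5)
obs 3: x=0 → posterior Dirichlet(10/3, 4/3, 13/4, 12/5)
obs 4: x=3 → posterior Dirichlet(10/3, 4/3, 13/4, 17/5)

80/679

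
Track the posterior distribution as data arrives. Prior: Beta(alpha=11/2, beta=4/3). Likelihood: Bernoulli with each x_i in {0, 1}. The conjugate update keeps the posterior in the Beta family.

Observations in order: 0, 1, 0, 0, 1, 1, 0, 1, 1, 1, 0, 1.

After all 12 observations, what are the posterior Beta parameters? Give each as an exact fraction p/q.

obs 1: x=0 → posterior Beta(11/2, 7/3)
obs 2: x=1 → posterior Beta(13/2, 7/3)
obs 3: x=0 → posterior Beta(13/2, 10/3)
obs 4: x=0 → posterior Beta(13/2, 13/3)
obs 5: x=1 → posterior Beta(15/2, 13/3)
obs 6: x=1 → posterior Beta(17/2, 13/3)
obs 7: x=0 → posterior Beta(17/2, 16/3)
obs 8: x=1 → posterior Beta(19/2, 16/3)
obs 9: x=1 → posterior Beta(21/2, 16/3)
obs 10: x=1 → posterior Beta(23/2, 16/3)
obs 11: x=0 → posterior Beta(23/2, 19/3)
obs 12: x=1 → posterior Beta(25/2, 19/3)

alpha=25/2, beta=19/3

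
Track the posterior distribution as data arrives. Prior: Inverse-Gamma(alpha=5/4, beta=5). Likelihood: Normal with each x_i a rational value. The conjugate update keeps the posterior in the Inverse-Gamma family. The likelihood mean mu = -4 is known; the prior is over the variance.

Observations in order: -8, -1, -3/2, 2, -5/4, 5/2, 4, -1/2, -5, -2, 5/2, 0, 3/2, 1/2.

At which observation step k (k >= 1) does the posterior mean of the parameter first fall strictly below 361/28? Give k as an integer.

obs 1: x=-8 → posterior Inverse-Gamma(7/4, 13)
obs 2: x=-1 → posterior Inverse-Gamma(9/4, 35/2)
obs 3: x=-3/2 → posterior Inverse-Gamma(11/4, 165/8)
obs 4: x=2 → posterior Inverse-Gamma(13/4, 309/8)
obs 5: x=-5/4 → posterior Inverse-Gamma(15/4, 1357/32)
obs 6: x=5/2 → posterior Inverse-Gamma(17/4, 2033/32)
obs 7: x=4 → posterior Inverse-Gamma(19/4, 3057/32)
obs 8: x=-1/2 → posterior Inverse-Gamma(21/4, 3253/32)
obs 9: x=-5 → posterior Inverse-Gamma(23/4, 3269/32)
obs 10: x=-2 → posterior Inverse-Gamma(25/4, 3333/32)
obs 11: x=5/2 → posterior Inverse-Gamma(27/4, 4009/32)
obs 12: x=0 → posterior Inverse-Gamma(29/4, 4265/32)
obs 13: x=3/2 → posterior Inverse-Gamma(31/4, 4749/32)
obs 14: x=1/2 → posterior Inverse-Gamma(33/4, 5073/32)

k = 3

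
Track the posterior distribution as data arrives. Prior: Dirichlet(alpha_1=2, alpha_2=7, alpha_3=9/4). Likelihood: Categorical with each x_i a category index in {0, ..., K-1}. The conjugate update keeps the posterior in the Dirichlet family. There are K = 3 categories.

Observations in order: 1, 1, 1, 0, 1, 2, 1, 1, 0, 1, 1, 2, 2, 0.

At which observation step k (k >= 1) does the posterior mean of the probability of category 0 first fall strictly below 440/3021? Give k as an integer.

k = 3

obs 1: x=1 → posterior Dirichlet(2, 8, 9/4)
obs 2: x=1 → posterior Dirichlet(2, 9, 9/4)
obs 3: x=1 → posterior Dirichlet(2, 10, 9/4)
obs 4: x=0 → posterior Dirichlet(3, 10, 9/4)
obs 5: x=1 → posterior Dirichlet(3, 11, 9/4)
obs 6: x=2 → posterior Dirichlet(3, 11, 13/4)
obs 7: x=1 → posterior Dirichlet(3, 12, 13/4)
obs 8: x=1 → posterior Dirichlet(3, 13, 13/4)
obs 9: x=0 → posterior Dirichlet(4, 13, 13/4)
obs 10: x=1 → posterior Dirichlet(4, 14, 13/4)
obs 11: x=1 → posterior Dirichlet(4, 15, 13/4)
obs 12: x=2 → posterior Dirichlet(4, 15, 17/4)
obs 13: x=2 → posterior Dirichlet(4, 15, 21/4)
obs 14: x=0 → posterior Dirichlet(5, 15, 21/4)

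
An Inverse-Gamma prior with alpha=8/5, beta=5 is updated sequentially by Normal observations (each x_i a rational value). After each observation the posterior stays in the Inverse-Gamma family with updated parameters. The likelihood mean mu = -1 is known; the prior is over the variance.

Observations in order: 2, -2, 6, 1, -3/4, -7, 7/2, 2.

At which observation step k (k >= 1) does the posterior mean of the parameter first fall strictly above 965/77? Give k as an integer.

obs 1: x=2 → posterior Inverse-Gamma(21/10, 19/2)
obs 2: x=-2 → posterior Inverse-Gamma(13/5, 10)
obs 3: x=6 → posterior Inverse-Gamma(31/10, 69/2)
obs 4: x=1 → posterior Inverse-Gamma(18/5, 73/2)
obs 5: x=-3/4 → posterior Inverse-Gamma(41/10, 1169/32)
obs 6: x=-7 → posterior Inverse-Gamma(23/5, 1745/32)
obs 7: x=7/2 → posterior Inverse-Gamma(51/10, 2069/32)
obs 8: x=2 → posterior Inverse-Gamma(28/5, 2213/32)

k = 3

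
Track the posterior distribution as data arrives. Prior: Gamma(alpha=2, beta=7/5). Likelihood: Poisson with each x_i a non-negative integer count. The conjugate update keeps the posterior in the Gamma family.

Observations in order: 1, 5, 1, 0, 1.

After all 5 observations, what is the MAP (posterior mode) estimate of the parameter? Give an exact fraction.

45/32

obs 1: x=1 → posterior Gamma(3, 12/5)
obs 2: x=5 → posterior Gamma(8, 17/5)
obs 3: x=1 → posterior Gamma(9, 22/5)
obs 4: x=0 → posterior Gamma(9, 27/5)
obs 5: x=1 → posterior Gamma(10, 32/5)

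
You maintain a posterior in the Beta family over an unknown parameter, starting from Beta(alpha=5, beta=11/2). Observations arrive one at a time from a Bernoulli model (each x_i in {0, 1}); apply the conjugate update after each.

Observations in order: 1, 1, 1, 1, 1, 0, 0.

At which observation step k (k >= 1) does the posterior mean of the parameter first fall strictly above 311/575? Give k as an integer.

k = 2

obs 1: x=1 → posterior Beta(6, 11/2)
obs 2: x=1 → posterior Beta(7, 11/2)
obs 3: x=1 → posterior Beta(8, 11/2)
obs 4: x=1 → posterior Beta(9, 11/2)
obs 5: x=1 → posterior Beta(10, 11/2)
obs 6: x=0 → posterior Beta(10, 13/2)
obs 7: x=0 → posterior Beta(10, 15/2)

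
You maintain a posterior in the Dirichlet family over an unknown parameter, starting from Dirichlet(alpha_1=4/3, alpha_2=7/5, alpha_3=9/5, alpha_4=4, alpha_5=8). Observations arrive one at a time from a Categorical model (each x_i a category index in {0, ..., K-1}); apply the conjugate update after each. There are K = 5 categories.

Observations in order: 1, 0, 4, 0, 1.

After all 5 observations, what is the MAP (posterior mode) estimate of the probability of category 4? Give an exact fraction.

obs 1: x=1 → posterior Dirichlet(4/3, 12/5, 9/5, 4, 8)
obs 2: x=0 → posterior Dirichlet(7/3, 12/5, 9/5, 4, 8)
obs 3: x=4 → posterior Dirichlet(7/3, 12/5, 9/5, 4, 9)
obs 4: x=0 → posterior Dirichlet(10/3, 12/5, 9/5, 4, 9)
obs 5: x=1 → posterior Dirichlet(10/3, 17/5, 9/5, 4, 9)

15/31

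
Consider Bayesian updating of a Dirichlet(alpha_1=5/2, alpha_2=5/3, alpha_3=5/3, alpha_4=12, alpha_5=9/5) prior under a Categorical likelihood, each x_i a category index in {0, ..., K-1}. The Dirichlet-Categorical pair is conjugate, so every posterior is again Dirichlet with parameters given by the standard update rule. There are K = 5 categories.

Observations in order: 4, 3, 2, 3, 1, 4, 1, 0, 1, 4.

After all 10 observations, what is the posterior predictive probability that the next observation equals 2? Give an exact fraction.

80/889

obs 1: x=4 → posterior Dirichlet(5/2, 5/3, 5/3, 12, 14/5)
obs 2: x=3 → posterior Dirichlet(5/2, 5/3, 5/3, 13, 14/5)
obs 3: x=2 → posterior Dirichlet(5/2, 5/3, 8/3, 13, 14/5)
obs 4: x=3 → posterior Dirichlet(5/2, 5/3, 8/3, 14, 14/5)
obs 5: x=1 → posterior Dirichlet(5/2, 8/3, 8/3, 14, 14/5)
obs 6: x=4 → posterior Dirichlet(5/2, 8/3, 8/3, 14, 19/5)
obs 7: x=1 → posterior Dirichlet(5/2, 11/3, 8/3, 14, 19/5)
obs 8: x=0 → posterior Dirichlet(7/2, 11/3, 8/3, 14, 19/5)
obs 9: x=1 → posterior Dirichlet(7/2, 14/3, 8/3, 14, 19/5)
obs 10: x=4 → posterior Dirichlet(7/2, 14/3, 8/3, 14, 24/5)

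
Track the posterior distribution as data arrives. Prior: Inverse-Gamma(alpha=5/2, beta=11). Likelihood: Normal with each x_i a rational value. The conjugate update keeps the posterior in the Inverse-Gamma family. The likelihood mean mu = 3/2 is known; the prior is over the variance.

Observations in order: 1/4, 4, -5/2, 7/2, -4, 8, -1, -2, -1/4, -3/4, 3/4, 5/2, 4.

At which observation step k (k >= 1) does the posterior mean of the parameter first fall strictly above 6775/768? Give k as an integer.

obs 1: x=1/4 → posterior Inverse-Gamma(3, 377/32)
obs 2: x=4 → posterior Inverse-Gamma(7/2, 477/32)
obs 3: x=-5/2 → posterior Inverse-Gamma(4, 733/32)
obs 4: x=7/2 → posterior Inverse-Gamma(9/2, 797/32)
obs 5: x=-4 → posterior Inverse-Gamma(5, 1281/32)
obs 6: x=8 → posterior Inverse-Gamma(11/2, 1957/32)
obs 7: x=-1 → posterior Inverse-Gamma(6, 2057/32)
obs 8: x=-2 → posterior Inverse-Gamma(13/2, 2253/32)
obs 9: x=-1/4 → posterior Inverse-Gamma(7, 1151/16)
obs 10: x=-3/4 → posterior Inverse-Gamma(15/2, 2383/32)
obs 11: x=3/4 → posterior Inverse-Gamma(8, 299/4)
obs 12: x=5/2 → posterior Inverse-Gamma(17/2, 301/4)
obs 13: x=4 → posterior Inverse-Gamma(9, 627/8)

k = 5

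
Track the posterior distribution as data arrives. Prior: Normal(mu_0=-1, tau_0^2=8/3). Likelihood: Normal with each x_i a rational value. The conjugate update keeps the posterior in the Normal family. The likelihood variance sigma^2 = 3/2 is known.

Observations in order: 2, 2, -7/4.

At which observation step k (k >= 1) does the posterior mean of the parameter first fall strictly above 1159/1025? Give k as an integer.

obs 1: x=2 → posterior Normal(23/25, 24/25)
obs 2: x=2 → posterior Normal(55/41, 24/41)
obs 3: x=-7/4 → posterior Normal(9/19, 8/19)

k = 2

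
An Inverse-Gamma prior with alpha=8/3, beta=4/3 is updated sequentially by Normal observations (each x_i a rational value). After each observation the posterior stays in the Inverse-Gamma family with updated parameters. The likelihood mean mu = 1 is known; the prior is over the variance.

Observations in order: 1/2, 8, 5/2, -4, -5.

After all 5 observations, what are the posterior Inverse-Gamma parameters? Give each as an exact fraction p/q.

obs 1: x=1/2 → posterior Inverse-Gamma(19/6, 35/24)
obs 2: x=8 → posterior Inverse-Gamma(11/3, 623/24)
obs 3: x=5/2 → posterior Inverse-Gamma(25/6, 325/12)
obs 4: x=-4 → posterior Inverse-Gamma(14/3, 475/12)
obs 5: x=-5 → posterior Inverse-Gamma(31/6, 691/12)

alpha=31/6, beta=691/12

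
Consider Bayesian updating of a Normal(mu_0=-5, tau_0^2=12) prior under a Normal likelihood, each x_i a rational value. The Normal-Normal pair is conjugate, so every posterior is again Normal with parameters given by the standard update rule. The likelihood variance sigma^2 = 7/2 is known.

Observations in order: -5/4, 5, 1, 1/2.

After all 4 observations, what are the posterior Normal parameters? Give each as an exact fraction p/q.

obs 1: x=-5/4 → posterior Normal(-65/31, 84/31)
obs 2: x=5 → posterior Normal(1, 84/55)
obs 3: x=1 → posterior Normal(1, 84/79)
obs 4: x=1/2 → posterior Normal(91/103, 84/103)

mu_0=91/103, tau_0^2=84/103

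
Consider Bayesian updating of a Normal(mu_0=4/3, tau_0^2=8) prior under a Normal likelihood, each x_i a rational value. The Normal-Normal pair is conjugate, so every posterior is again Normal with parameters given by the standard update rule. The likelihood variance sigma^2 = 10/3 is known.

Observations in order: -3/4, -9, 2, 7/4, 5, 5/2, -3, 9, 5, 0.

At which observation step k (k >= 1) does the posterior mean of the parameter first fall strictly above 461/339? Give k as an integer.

k = 9

obs 1: x=-3/4 → posterior Normal(-7/51, 40/17)
obs 2: x=-9 → posterior Normal(-331/87, 40/29)
obs 3: x=2 → posterior Normal(-259/123, 40/41)
obs 4: x=7/4 → posterior Normal(-196/159, 40/53)
obs 5: x=5 → posterior Normal(-16/195, 8/13)
obs 6: x=5/2 → posterior Normal(74/231, 40/77)
obs 7: x=-3 → posterior Normal(-34/267, 40/89)
obs 8: x=9 → posterior Normal(290/303, 40/101)
obs 9: x=5 → posterior Normal(470/339, 40/113)
obs 10: x=0 → posterior Normal(94/75, 8/25)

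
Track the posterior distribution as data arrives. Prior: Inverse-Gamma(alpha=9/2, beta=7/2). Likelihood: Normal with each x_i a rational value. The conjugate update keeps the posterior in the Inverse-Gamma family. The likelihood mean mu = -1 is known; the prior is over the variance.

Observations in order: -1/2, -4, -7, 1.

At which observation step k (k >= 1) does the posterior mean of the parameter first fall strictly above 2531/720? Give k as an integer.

obs 1: x=-1/2 → posterior Inverse-Gamma(5, 29/8)
obs 2: x=-4 → posterior Inverse-Gamma(11/2, 65/8)
obs 3: x=-7 → posterior Inverse-Gamma(6, 209/8)
obs 4: x=1 → posterior Inverse-Gamma(13/2, 225/8)

k = 3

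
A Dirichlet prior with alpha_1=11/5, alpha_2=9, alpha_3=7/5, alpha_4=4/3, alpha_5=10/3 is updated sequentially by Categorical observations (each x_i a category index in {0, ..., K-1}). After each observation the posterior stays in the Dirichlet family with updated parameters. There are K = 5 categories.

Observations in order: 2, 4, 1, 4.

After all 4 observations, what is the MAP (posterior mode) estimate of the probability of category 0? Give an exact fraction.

9/122

obs 1: x=2 → posterior Dirichlet(11/5, 9, 12/5, 4/3, 10/3)
obs 2: x=4 → posterior Dirichlet(11/5, 9, 12/5, 4/3, 13/3)
obs 3: x=1 → posterior Dirichlet(11/5, 10, 12/5, 4/3, 13/3)
obs 4: x=4 → posterior Dirichlet(11/5, 10, 12/5, 4/3, 16/3)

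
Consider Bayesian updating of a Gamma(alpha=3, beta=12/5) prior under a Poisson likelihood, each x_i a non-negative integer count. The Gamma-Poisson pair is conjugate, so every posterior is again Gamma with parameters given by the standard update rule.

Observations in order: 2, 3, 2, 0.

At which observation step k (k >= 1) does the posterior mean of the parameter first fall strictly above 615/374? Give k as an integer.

k = 2

obs 1: x=2 → posterior Gamma(5, 17/5)
obs 2: x=3 → posterior Gamma(8, 22/5)
obs 3: x=2 → posterior Gamma(10, 27/5)
obs 4: x=0 → posterior Gamma(10, 32/5)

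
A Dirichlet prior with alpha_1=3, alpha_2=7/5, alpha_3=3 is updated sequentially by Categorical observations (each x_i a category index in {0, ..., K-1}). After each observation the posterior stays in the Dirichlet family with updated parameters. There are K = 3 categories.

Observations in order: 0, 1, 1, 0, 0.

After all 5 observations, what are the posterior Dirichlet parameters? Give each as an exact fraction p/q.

alpha_1=6, alpha_2=17/5, alpha_3=3

obs 1: x=0 → posterior Dirichlet(4, 7/5, 3)
obs 2: x=1 → posterior Dirichlet(4, 12/5, 3)
obs 3: x=1 → posterior Dirichlet(4, 17/5, 3)
obs 4: x=0 → posterior Dirichlet(5, 17/5, 3)
obs 5: x=0 → posterior Dirichlet(6, 17/5, 3)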